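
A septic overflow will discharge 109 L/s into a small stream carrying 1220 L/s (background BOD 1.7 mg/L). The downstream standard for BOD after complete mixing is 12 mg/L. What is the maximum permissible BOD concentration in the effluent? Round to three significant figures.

127 mg/L

At the limit, (Qr·Cr + Qe·Cₑ)/(Qr + Qe) = 12:
Cₑ = (1329·12 − 1220·1.700) / 109.0 = 127.3 mg/L.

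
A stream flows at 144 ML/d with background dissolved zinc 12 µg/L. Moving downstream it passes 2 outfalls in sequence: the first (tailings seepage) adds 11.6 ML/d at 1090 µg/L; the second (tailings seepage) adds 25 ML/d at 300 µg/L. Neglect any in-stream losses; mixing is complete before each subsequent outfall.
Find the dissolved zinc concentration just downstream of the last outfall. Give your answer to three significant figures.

121 µg/L

After outfall 1: Q = 144.0 + 11.60 = 155.6 ML/d; C = (144.0·12.00 + 11.60·1090)/155.6 = 92.37 µg/L.
After outfall 2: Q = 155.6 + 25.00 = 180.6 ML/d; C = (155.6·92.37 + 25.00·300.0)/180.6 = 121.1 µg/L.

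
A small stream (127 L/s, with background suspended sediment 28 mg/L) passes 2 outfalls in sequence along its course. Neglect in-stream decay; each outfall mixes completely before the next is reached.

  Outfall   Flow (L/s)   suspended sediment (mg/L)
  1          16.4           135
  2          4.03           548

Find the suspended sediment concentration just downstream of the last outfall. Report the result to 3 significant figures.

54.1 mg/L

Below outfall 1: Q → 143.4 L/s, C = (127.0·28.00 + 16.40·135.0)/143.4 = 40.24 mg/L.
Below outfall 2: Q → 147.4 L/s, C = (143.4·40.24 + 4.030·548.0)/147.4 = 54.12 mg/L.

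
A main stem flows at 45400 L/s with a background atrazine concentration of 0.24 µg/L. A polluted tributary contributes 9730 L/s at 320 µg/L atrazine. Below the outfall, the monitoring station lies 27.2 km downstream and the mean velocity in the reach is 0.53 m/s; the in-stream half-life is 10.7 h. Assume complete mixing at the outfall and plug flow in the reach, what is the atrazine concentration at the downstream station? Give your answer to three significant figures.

22.5 µg/L

Mass balance: C = (45400·0.2400 + 9730·320.0) / 55130 = 3124000/55130 = 56.68 µg/L.
Travel time t = 27.2·1000 / 0.53 = 51320 s = 14.26 h.
Half-life 10.7 h → k = ln 2 / 10.7 = 0.06478 h⁻¹ = 1.555 d⁻¹.
Decay over the reach: 56.68·exp(−kt) = 56.68·0.3971 = 22.51 µg/L.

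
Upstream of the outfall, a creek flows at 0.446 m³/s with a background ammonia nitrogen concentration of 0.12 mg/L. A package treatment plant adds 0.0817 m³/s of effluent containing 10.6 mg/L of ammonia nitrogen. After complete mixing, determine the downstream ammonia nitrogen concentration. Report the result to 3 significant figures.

Mixed concentration C = ΣQC/ΣQ = (0.4460·0.1200 + 0.08170·10.60) / 0.5277 = 0.9195/0.5277 = 1.743 mg/L.

1.74 mg/L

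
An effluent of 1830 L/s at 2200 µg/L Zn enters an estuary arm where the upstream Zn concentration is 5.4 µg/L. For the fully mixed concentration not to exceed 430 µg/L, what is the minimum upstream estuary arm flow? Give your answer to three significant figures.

7630 L/s

Set C_mix = 430: (Q·5.400 + 1830·2200) / (Q + 1830) = 430
→ Q = 1830·(2200 − 430)/(430 − 5.400) = 7629 L/s.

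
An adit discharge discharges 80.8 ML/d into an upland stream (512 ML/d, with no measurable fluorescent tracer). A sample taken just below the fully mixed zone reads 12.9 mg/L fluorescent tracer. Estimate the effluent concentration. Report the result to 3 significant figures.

Mass balance: 512.0·0 + 80.80·Cₑ = 592.8·12.90
→ Cₑ = (592.8·12.90 − 512.0·0) / 80.80 = 94.64 mg/L.

94.6 mg/L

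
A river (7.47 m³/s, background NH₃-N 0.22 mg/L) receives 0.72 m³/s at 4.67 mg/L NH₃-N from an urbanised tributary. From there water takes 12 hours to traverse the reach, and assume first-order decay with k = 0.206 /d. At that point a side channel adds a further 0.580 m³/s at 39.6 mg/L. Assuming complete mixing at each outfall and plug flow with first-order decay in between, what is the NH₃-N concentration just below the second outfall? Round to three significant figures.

3.13 mg/L

After mixing, C = (7.470·0.2200 + 0.7200·4.670) / 8.190 = 5.006/8.190 = 0.6112 mg/L; combined flow 8.190 m³/s.
First-order decay: C = 0.6112·exp(−k·t) = 0.6112·0.9021 = 0.5514 mg/L.
Second outfall: C = (8.190·0.5514 + 0.5800·39.60)/8.770 = 3.134 mg/L.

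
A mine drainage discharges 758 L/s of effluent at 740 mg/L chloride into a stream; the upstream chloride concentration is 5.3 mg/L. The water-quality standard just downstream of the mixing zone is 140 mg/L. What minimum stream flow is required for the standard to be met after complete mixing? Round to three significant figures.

3380 L/s

Set C_mix = 140: (Q·5.300 + 758.0·740.0) / (Q + 758.0) = 140
→ Q = 758.0·(740.0 − 140)/(140 − 5.300) = 3376 L/s.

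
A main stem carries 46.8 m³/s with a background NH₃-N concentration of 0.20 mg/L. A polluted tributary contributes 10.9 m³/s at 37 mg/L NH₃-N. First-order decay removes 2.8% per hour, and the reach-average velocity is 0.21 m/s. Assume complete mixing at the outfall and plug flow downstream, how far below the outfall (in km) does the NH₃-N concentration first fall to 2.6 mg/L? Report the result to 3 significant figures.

Mixed concentration C = ΣQC/ΣQ = (46.80·0.2000 + 10.90·37.00) / 57.70 = 412.7/57.70 = 7.152 mg/L.
2.8%/h lost → k = −ln(1 − 0.028) = 0.02840 h⁻¹.
Set 7.152·exp(−k·t) = 2.6 → t = ln(7.152/2.6)/k = 128300 s = 35.63 h.
Distance = v·t = 0.21·128300 = 26940 m = 26.94 km.

26.9 km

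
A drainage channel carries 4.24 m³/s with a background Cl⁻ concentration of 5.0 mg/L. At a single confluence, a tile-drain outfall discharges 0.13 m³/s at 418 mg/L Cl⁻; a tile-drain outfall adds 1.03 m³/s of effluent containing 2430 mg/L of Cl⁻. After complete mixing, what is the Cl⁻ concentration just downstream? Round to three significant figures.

After mixing, C = (4.240·5.000 + 0.1300·418.0 + 1.030·2430) / 5.400 = 2578/5.400 = 477.5 mg/L.

477 mg/L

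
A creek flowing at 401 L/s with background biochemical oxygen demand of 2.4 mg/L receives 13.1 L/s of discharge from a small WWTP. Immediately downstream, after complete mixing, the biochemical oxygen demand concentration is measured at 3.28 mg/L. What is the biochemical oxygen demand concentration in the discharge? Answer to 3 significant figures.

Mass balance: 401.0·2.400 + 13.10·Cₑ = 414.1·3.280
→ Cₑ = (414.1·3.280 − 401.0·2.400) / 13.10 = 30.22 mg/L.

30.2 mg/L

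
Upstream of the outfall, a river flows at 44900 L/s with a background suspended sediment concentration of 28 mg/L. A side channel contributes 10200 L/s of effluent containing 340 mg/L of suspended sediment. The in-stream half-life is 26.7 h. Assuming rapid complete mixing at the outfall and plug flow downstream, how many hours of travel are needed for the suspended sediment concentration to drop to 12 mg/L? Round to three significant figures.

75.8 h

After mixing, C = (44900·28.00 + 10200·340.0) / 55100 = 4725000/55100 = 85.76 mg/L.
Half-life 26.7 h → k = ln 2 / 26.7 = 0.02596 h⁻¹ = 0.6231 d⁻¹.
85.76·exp(−k·t) = 12 → t = ln(85.76/12)/k = 272700 s = 75.75 h.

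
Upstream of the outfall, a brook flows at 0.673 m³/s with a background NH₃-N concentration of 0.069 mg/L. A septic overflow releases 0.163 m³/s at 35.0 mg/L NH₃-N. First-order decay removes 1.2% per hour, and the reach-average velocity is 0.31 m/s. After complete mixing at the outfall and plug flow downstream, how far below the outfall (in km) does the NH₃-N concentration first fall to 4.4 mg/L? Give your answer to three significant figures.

41.3 km

After mixing, C = (0.6730·0.06900 + 0.1630·35.00) / 0.8360 = 5.751/0.8360 = 6.880 mg/L.
1.2%/h lost → k = −ln(1 − 0.012) = 0.01207 h⁻¹.
Set 6.880·exp(−k·t) = 4.4 → t = ln(6.880/4.4)/k = 133300 s = 37.02 h.
Distance = v·t = 0.31·133300 = 41320 m = 41.32 km.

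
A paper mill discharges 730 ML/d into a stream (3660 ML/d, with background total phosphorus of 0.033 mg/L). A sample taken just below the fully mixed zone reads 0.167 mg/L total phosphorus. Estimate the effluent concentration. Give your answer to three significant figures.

0.839 mg/L

Mass balance: 3660·0.03300 + 730.0·Cₑ = 4390·0.1670
→ Cₑ = (4390·0.1670 − 3660·0.03300) / 730.0 = 0.8388 mg/L.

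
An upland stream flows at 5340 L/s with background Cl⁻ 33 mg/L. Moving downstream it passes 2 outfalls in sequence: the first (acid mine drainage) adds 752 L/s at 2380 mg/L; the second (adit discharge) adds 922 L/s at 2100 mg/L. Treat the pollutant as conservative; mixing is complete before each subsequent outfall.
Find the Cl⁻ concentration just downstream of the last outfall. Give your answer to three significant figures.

After outfall 1: Q = 5340 + 752.0 = 6092 L/s; C = (5340·33.00 + 752.0·2380)/6092 = 322.7 mg/L.
After outfall 2: Q = 6092 + 922.0 = 7014 L/s; C = (6092·322.7 + 922.0·2100)/7014 = 556.3 mg/L.

556 mg/L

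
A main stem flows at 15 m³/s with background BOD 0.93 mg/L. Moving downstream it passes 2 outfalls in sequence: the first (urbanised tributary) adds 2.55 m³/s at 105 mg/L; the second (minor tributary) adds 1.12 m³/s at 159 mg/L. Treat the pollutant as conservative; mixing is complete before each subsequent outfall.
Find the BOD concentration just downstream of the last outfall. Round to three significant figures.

Below outfall 1: Q → 17.55 m³/s, C = (15.00·0.9300 + 2.550·105.0)/17.55 = 16.05 mg/L.
Below outfall 2: Q → 18.67 m³/s, C = (17.55·16.05 + 1.120·159.0)/18.67 = 24.63 mg/L.

24.6 mg/L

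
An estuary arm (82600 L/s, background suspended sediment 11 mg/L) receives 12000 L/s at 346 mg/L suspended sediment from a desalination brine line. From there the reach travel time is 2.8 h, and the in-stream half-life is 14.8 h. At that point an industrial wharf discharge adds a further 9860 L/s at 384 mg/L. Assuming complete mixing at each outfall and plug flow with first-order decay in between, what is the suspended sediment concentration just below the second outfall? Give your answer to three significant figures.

78.7 mg/L

Mixed concentration C = ΣQC/ΣQ = (82600·11.00 + 12000·346.0) / 94600 = 5061000/94600 = 53.49 mg/L; combined flow 94600 L/s.
Half-life 14.8 h → k = ln 2 / 14.8 = 0.04683 h⁻¹ = 1.124 d⁻¹.
After decay, C = 53.49 × e^(−kt) = 53.49 × 0.8771 = 46.92 mg/L.
Second outfall: C = (94600·46.92 + 9860·384.0)/104500 = 78.74 mg/L.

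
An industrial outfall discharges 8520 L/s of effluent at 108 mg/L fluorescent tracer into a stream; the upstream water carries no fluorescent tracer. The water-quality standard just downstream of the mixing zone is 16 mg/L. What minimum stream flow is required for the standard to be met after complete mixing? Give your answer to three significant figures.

Set C_mix = 16: (Q·0 + 8520·108.0) / (Q + 8520) = 16
→ Q = 8520·(108.0 − 16)/(16 − 0) = 48990 L/s.

49000 L/s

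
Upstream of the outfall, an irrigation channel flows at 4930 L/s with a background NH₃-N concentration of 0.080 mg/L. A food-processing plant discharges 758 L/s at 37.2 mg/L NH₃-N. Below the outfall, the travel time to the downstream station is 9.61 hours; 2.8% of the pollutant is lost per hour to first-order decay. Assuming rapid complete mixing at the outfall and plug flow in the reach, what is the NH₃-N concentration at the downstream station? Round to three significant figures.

3.83 mg/L

Conservation of mass: C = (4930·0.08000 + 758.0·37.20) / 5688 = 28590/5688 = 5.027 mg/L.
2.8%/h lost → k = −ln(1 − 0.028) = 0.02840 h⁻¹.
First-order decay: C = 5.027·exp(−k·t) = 5.027·0.7612 = 3.826 mg/L.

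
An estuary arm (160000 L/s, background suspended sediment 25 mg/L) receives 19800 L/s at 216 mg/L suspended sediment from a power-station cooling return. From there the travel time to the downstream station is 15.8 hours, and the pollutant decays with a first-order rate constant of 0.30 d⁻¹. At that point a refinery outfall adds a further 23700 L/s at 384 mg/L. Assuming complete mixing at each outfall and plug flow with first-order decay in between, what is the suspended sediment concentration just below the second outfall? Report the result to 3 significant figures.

Conservation of mass: C = (160000·25.00 + 19800·216.0) / 179800 = 8277000/179800 = 46.03 mg/L; combined flow 179800 L/s.
Decay over the reach: 46.03·exp(−kt) = 46.03·0.8208 = 37.78 mg/L.
Second outfall: C = (179800·37.78 + 23700·384.0)/203500 = 78.10 mg/L.

78.1 mg/L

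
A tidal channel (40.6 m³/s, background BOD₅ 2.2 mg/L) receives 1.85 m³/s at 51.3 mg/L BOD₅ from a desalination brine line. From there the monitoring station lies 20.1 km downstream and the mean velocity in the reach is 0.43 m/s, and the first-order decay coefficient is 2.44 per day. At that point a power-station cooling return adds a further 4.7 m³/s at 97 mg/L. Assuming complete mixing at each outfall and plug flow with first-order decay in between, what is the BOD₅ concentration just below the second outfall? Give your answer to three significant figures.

Mass balance: C = (40.60·2.200 + 1.850·51.30) / 42.45 = 184.2/42.45 = 4.340 mg/L; combined flow 42.45 m³/s.
Travel time t = 20.1·1000 / 0.43 = 46740 s = 12.98 h.
Applying C = C₀e^(−kt): 4.340 × 0.2671 = 1.159 mg/L.
At the second outfall, C = (42.45·1.159 + 4.700·97.00) / (42.45 + 4.700) = 10.71 mg/L.

10.7 mg/L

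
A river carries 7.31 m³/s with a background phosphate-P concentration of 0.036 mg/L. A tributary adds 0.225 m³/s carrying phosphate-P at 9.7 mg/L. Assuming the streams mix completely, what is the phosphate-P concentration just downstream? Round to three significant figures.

Flow-weighted average: C = (7.310·0.03600 + 0.2250·9.700) / 7.535 = 2.446/7.535 = 0.3246 mg/L.

0.325 mg/L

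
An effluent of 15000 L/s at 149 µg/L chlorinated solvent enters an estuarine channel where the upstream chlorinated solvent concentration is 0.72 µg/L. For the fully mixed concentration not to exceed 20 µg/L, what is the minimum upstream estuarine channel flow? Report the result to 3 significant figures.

Set C_mix = 20: (Q·0.7200 + 15000·149.0) / (Q + 15000) = 20
→ Q = 15000·(149.0 − 20)/(20 − 0.7200) = 100400 L/s.

100000 L/s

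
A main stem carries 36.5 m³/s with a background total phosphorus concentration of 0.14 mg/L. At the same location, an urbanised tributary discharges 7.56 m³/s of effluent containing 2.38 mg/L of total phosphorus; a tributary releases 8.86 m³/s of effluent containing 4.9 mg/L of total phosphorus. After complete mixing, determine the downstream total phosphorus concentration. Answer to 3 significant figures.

1.26 mg/L

Conservation of mass: C = (36.50·0.1400 + 7.560·2.380 + 8.860·4.900) / 52.92 = 66.52/52.92 = 1.257 mg/L.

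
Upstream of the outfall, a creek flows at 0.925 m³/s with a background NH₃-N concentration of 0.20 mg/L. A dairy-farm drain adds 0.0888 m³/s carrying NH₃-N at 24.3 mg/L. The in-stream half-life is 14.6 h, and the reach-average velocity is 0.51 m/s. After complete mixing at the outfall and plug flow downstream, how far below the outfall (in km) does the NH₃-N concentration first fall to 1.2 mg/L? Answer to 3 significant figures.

25.3 km

Conservation of mass: C = (0.9250·0.2000 + 0.08880·24.30) / 1.014 = 2.343/1.014 = 2.311 mg/L.
Half-life 14.6 h → k = ln 2 / 14.6 = 0.04748 h⁻¹ = 1.139 d⁻¹.
Set 2.311·exp(−k·t) = 1.2 → t = ln(2.311/1.2)/k = 49690 s = 13.80 h.
Distance = v·t = 0.51·49690 = 25340 m = 25.34 km.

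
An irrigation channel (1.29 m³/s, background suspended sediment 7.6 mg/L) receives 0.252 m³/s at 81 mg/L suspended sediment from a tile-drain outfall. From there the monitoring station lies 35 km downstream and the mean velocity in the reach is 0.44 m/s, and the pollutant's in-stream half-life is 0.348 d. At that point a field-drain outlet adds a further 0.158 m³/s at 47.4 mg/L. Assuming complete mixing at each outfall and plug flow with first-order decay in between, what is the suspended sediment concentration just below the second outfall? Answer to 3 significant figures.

7.25 mg/L

After mixing, C = (1.290·7.600 + 0.2520·81.00) / 1.542 = 30.22/1.542 = 19.60 mg/L; combined flow 1.542 m³/s.
Travel time t = 35·1000 / 0.44 = 79550 s = 22.10 h.
Half-life 0.348 d → k = ln 2 / 0.348 = 1.992 d⁻¹.
Decay over the reach: 19.60·exp(−kt) = 19.60·0.1598 = 3.131 mg/L.
Second outfall: C = (1.542·3.131 + 0.1580·47.40)/1.700 = 7.246 mg/L.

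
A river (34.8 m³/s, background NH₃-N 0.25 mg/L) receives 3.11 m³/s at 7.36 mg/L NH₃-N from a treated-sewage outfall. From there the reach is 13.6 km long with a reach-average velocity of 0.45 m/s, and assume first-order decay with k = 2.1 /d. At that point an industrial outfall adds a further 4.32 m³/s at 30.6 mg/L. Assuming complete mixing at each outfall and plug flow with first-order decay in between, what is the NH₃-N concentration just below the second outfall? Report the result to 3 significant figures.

Mixed concentration C = ΣQC/ΣQ = (34.80·0.2500 + 3.110·7.360) / 37.91 = 31.59/37.91 = 0.8333 mg/L; combined flow 37.91 m³/s.
Travel time t = 13.6·1000 / 0.45 = 30220 s = 8.395 h.
Decay over the reach: 0.8333·exp(−kt) = 0.8333·0.4797 = 0.3997 mg/L.
At the second outfall, C = (37.91·0.3997 + 4.320·30.60) / (37.91 + 4.320) = 3.489 mg/L.

3.49 mg/L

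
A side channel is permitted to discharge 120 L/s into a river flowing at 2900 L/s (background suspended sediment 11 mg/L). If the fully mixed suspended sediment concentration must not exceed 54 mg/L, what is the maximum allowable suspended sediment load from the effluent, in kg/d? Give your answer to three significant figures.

Mass balance at the limit: 2900·11.00 + 120.0·Cₑ = 3020·54 → Cₑ = 1093 mg/L.
120.0 L/s = 0.1200 m³/s. Load = 0.1200 m³/s × 1093 g/m³ × 86 400 s/d = 11330 kg/d.

11300 kg/d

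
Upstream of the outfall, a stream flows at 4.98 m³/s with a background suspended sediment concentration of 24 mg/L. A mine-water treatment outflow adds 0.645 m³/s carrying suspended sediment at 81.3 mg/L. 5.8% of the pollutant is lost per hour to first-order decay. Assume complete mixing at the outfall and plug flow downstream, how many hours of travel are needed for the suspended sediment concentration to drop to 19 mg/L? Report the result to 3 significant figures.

Mass balance: C = (4.980·24.00 + 0.6450·81.30) / 5.625 = 172.0/5.625 = 30.57 mg/L.
5.8%/h lost → k = −ln(1 − 0.058) = 0.05975 h⁻¹.
30.57·exp(−k·t) = 19 → t = ln(30.57/19)/k = 28650 s = 7.960 h.

7.96 h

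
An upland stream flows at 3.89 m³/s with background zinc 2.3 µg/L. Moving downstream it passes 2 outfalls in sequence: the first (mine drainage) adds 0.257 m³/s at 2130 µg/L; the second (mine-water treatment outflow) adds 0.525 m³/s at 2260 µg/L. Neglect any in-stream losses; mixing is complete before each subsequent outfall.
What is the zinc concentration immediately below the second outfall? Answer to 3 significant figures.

373 µg/L

Below outfall 1: Q → 4.147 m³/s, C = (3.890·2.300 + 0.2570·2130)/4.147 = 134.2 µg/L.
Below outfall 2: Q → 4.672 m³/s, C = (4.147·134.2 + 0.5250·2260)/4.672 = 373.0 µg/L.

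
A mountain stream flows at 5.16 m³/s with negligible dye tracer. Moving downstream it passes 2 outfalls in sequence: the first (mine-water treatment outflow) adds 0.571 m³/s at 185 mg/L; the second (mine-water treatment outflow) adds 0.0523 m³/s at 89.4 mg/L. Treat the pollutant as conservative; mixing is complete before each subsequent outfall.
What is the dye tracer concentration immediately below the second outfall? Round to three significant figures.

Below outfall 1: Q → 5.731 m³/s, C = (5.160·0 + 0.5710·185.0)/5.731 = 18.43 mg/L.
Below outfall 2: Q → 5.783 m³/s, C = (5.731·18.43 + 0.05230·89.40)/5.783 = 19.07 mg/L.

19.1 mg/L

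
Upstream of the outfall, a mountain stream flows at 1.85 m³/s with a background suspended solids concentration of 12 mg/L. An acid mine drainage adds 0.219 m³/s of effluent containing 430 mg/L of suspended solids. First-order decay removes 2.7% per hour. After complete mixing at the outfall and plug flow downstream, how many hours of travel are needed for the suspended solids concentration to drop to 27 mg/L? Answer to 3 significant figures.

Conservation of mass: C = (1.850·12.00 + 0.2190·430.0) / 2.069 = 116.4/2.069 = 56.24 mg/L.
2.7%/h lost → k = −ln(1 − 0.027) = 0.02737 h⁻¹.
56.24·exp(−k·t) = 27 → t = ln(56.24/27)/k = 96520 s = 26.81 h.

26.8 h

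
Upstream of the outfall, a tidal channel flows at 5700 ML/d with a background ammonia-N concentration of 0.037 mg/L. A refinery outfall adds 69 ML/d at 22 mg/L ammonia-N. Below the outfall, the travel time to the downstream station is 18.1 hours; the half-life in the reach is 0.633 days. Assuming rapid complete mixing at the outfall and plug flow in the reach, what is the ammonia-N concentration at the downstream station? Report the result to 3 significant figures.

0.131 mg/L

Mass balance: C = (5700·0.03700 + 69.00·22.00) / 5769 = 1729/5769 = 0.2997 mg/L.
Half-life 0.633 d → k = ln 2 / 0.633 = 1.095 d⁻¹.
Decay over the reach: 0.2997·exp(−kt) = 0.2997·0.4379 = 0.1312 mg/L.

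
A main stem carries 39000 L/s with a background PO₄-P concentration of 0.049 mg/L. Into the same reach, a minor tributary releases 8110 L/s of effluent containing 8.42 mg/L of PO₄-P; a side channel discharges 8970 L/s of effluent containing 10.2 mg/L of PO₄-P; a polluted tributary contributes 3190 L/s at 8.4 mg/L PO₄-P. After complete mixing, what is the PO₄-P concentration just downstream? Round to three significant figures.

After mixing, C = (39000·0.04900 + 8110·8.420 + 8970·10.20 + 3190·8.400) / 59270 = 188500/59270 = 3.180 mg/L.

3.18 mg/L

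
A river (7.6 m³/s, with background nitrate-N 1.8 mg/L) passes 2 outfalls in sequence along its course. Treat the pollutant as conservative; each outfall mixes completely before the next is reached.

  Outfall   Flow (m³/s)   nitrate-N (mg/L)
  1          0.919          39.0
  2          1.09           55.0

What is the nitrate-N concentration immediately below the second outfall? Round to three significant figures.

11.4 mg/L

Below outfall 1: Q → 8.519 m³/s, C = (7.600·1.800 + 0.9190·39.00)/8.519 = 5.813 mg/L.
Below outfall 2: Q → 9.609 m³/s, C = (8.519·5.813 + 1.090·55.00)/9.609 = 11.39 mg/L.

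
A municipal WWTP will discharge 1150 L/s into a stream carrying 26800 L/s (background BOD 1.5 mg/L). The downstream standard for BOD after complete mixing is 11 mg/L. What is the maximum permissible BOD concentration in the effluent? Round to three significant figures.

232 mg/L

At the limit, (Qr·Cr + Qe·Cₑ)/(Qr + Qe) = 11:
Cₑ = (27950·11 − 26800·1.500) / 1150 = 232.4 mg/L.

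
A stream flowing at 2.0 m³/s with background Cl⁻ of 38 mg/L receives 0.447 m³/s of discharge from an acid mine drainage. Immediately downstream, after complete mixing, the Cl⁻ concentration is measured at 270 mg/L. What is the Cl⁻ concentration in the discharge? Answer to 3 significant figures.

Mass balance: 2.000·38.00 + 0.4470·Cₑ = 2.447·270.0
→ Cₑ = (2.447·270.0 − 2.000·38.00) / 0.4470 = 1308 mg/L.

1310 mg/L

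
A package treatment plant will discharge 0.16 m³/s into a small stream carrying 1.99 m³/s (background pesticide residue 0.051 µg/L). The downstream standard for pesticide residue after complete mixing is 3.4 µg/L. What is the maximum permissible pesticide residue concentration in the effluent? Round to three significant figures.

45.1 µg/L

At the limit, (Qr·Cr + Qe·Cₑ)/(Qr + Qe) = 3.4:
Cₑ = (2.150·3.4 − 1.990·0.05100) / 0.1600 = 45.05 µg/L.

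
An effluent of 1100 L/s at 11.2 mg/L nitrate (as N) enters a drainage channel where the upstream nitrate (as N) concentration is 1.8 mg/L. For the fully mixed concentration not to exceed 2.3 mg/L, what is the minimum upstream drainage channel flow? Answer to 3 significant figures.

Set C_mix = 2.3: (Q·1.800 + 1100·11.20) / (Q + 1100) = 2.3
→ Q = 1100·(11.20 − 2.3)/(2.3 − 1.800) = 19580 L/s.

19600 L/s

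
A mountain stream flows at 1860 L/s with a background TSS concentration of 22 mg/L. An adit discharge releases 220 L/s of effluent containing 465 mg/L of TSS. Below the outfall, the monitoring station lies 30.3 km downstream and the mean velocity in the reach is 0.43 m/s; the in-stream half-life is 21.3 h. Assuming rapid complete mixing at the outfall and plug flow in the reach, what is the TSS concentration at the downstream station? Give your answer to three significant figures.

Flow-weighted average: C = (1860·22.00 + 220.0·465.0) / 2080 = 143200/2080 = 68.86 mg/L.
Travel time t = 30.3·1000 / 0.43 = 70470 s = 19.57 h.
Half-life 21.3 h → k = ln 2 / 21.3 = 0.03254 h⁻¹ = 0.7810 d⁻¹.
First-order decay: C = 68.86·exp(−k·t) = 68.86·0.5289 = 36.42 mg/L.

36.4 mg/L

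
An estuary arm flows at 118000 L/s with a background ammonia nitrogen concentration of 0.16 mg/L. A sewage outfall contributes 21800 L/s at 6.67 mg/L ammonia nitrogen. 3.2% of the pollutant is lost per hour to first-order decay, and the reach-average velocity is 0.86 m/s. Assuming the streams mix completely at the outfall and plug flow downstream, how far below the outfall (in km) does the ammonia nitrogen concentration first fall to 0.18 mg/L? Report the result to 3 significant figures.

179 km

Mass balance: C = (118000·0.1600 + 21800·6.670) / 139800 = 164300/139800 = 1.175 mg/L.
3.2%/h lost → k = −ln(1 − 0.032) = 0.03252 h⁻¹.
Set 1.175·exp(−k·t) = 0.18 → t = ln(1.175/0.18)/k = 207700 s = 57.69 h.
Distance = v·t = 0.86·207700 = 178600 m = 178.6 km.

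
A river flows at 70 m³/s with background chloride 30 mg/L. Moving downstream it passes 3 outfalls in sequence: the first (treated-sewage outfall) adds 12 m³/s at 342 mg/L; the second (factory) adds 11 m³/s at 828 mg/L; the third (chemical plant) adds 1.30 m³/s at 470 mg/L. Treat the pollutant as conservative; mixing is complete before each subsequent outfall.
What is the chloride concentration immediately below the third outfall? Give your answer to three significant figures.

After outfall 1: Q = 70.00 + 12.00 = 82.00 m³/s; C = (70.00·30.00 + 12.00·342.0)/82.00 = 75.66 mg/L.
After outfall 2: Q = 82.00 + 11.00 = 93.00 m³/s; C = (82.00·75.66 + 11.00·828.0)/93.00 = 164.6 mg/L.
After outfall 3: Q = 93.00 + 1.300 = 94.30 m³/s; C = (93.00·164.6 + 1.300·470.0)/94.30 = 168.9 mg/L.

169 mg/L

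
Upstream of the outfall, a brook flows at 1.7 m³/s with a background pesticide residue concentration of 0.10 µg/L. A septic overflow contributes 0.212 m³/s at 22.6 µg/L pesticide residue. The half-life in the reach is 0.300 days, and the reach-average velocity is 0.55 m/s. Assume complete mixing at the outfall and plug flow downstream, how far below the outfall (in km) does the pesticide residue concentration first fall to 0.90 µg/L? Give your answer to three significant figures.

Conservation of mass: C = (1.700·0.1000 + 0.2120·22.60) / 1.912 = 4.961/1.912 = 2.595 µg/L.
Half-life 0.300 d → k = ln 2 / 0.300 = 2.310 d⁻¹.
Set 2.595·exp(−k·t) = 0.90 → t = ln(2.595/0.90)/k = 39600 s = 11.00 h.
Distance = v·t = 0.55·39600 = 21780 m = 21.78 km.

21.8 km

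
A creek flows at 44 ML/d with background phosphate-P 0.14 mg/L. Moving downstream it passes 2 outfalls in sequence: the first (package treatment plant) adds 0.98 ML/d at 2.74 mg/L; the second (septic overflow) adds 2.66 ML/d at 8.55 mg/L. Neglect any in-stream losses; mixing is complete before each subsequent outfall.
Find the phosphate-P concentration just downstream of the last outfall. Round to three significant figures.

0.663 mg/L

After outfall 1: Q = 44.00 + 0.9800 = 44.98 ML/d; C = (44.00·0.1400 + 0.9800·2.740)/44.98 = 0.1966 mg/L.
After outfall 2: Q = 44.98 + 2.660 = 47.64 ML/d; C = (44.98·0.1966 + 2.660·8.550)/47.64 = 0.6631 mg/L.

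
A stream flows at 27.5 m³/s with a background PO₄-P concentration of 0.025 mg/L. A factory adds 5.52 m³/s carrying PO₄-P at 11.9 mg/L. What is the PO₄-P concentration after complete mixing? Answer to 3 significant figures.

2.01 mg/L

Flow-weighted average: C = (27.50·0.02500 + 5.520·11.90) / 33.02 = 66.38/33.02 = 2.010 mg/L.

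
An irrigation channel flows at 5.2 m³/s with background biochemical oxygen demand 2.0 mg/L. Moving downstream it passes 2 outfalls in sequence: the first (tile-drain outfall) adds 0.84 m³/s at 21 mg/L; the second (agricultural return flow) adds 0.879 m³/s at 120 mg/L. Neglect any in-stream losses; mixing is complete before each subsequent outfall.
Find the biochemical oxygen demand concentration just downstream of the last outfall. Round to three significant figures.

19.3 mg/L

Outfall 1: combined Q = 6.040 m³/s; C = (5.200·2.000 + 0.8400·21.00)/6.040 = 4.642 mg/L.
Outfall 2: combined Q = 6.919 m³/s; C = (6.040·4.642 + 0.8790·120.0)/6.919 = 19.30 mg/L.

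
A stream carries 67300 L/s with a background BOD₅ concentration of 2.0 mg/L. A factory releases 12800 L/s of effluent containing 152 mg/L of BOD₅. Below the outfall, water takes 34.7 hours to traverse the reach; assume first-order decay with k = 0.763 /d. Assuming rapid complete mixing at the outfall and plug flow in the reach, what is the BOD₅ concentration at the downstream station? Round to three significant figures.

Flow-weighted average: C = (67300·2.000 + 12800·152.0) / 80100 = 2080000/80100 = 25.97 mg/L.
Applying C = C₀e^(−kt): 25.97 × 0.3318 = 8.617 mg/L.

8.62 mg/L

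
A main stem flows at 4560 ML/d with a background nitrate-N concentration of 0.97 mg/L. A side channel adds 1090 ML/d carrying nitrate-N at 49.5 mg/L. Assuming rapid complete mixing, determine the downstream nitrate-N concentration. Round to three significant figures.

10.3 mg/L

After mixing, C = (4560·0.9700 + 1090·49.50) / 5650 = 58380/5650 = 10.33 mg/L.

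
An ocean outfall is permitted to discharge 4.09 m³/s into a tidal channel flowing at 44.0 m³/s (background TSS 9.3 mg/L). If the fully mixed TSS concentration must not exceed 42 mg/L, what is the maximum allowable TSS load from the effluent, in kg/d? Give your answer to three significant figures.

139000 kg/d

Mass balance at the limit: 44.00·9.300 + 4.090·Cₑ = 48.09·42 → Cₑ = 393.8 mg/L.
Load = 4.090 m³/s × 393.8 g/m³ × 86 400 s/d = 139200 kg/d.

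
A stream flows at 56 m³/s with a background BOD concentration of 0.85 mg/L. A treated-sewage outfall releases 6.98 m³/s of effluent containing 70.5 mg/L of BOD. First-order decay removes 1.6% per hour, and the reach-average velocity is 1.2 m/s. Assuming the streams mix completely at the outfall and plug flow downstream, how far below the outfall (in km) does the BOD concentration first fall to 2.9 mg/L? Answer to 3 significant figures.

Mixed concentration C = ΣQC/ΣQ = (56.00·0.8500 + 6.980·70.50) / 62.98 = 539.7/62.98 = 8.569 mg/L.
1.6%/h lost → k = −ln(1 − 0.016) = 0.01613 h⁻¹.
Set 8.569·exp(−k·t) = 2.9 → t = ln(8.569/2.9)/k = 241800 s = 67.17 h.
Distance = v·t = 1.2·241800 = 290200 m = 290.2 km.

290 km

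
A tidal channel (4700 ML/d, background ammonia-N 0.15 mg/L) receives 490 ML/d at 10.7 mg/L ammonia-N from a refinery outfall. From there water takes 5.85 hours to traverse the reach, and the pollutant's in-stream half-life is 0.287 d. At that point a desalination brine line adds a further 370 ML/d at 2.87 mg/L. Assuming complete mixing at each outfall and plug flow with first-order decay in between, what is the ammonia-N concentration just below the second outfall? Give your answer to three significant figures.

0.785 mg/L

Conservation of mass: C = (4700·0.1500 + 490.0·10.70) / 5190 = 5948/5190 = 1.146 mg/L; combined flow 5190 ML/d.
Half-life 0.287 d → k = ln 2 / 0.287 = 2.415 d⁻¹.
Applying C = C₀e^(−kt): 1.146 × 0.5551 = 0.6361 mg/L.
Second outfall: C = (5190·0.6361 + 370.0·2.870)/5560 = 0.7848 mg/L.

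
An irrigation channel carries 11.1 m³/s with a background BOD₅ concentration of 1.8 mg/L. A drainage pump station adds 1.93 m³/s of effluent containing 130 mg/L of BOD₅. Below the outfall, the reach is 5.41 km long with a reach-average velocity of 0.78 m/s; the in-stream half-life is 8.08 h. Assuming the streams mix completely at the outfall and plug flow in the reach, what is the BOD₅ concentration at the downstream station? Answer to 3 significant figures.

Conservation of mass: C = (11.10·1.800 + 1.930·130.0) / 13.03 = 270.9/13.03 = 20.79 mg/L.
Travel time t = 5.41·1000 / 0.78 = 6936 s = 1.927 h.
Half-life 8.08 h → k = ln 2 / 8.08 = 0.08579 h⁻¹ = 2.059 d⁻¹.
Decay over the reach: 20.79·exp(−kt) = 20.79·0.8477 = 17.62 mg/L.

17.6 mg/L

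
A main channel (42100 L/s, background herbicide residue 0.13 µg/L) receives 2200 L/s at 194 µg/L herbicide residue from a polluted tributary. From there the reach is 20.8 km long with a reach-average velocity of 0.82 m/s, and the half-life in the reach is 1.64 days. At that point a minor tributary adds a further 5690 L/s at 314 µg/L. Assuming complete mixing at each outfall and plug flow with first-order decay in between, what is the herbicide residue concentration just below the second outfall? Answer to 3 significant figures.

Mass balance: C = (42100·0.1300 + 2200·194.0) / 44300 = 432300/44300 = 9.758 µg/L; combined flow 44300 L/s.
Travel time t = 20.8·1000 / 0.82 = 25370 s = 7.046 h.
Half-life 1.64 d → k = ln 2 / 1.64 = 0.4227 d⁻¹.
Applying C = C₀e^(−kt): 9.758 × 0.8833 = 8.619 µg/L.
Second outfall: C = (44300·8.619 + 5690·314.0)/49990 = 43.38 µg/L.

43.4 µg/L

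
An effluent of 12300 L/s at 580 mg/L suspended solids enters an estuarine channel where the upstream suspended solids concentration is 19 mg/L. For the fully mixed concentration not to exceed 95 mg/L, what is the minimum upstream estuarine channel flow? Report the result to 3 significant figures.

Set C_mix = 95: (Q·19.00 + 12300·580.0) / (Q + 12300) = 95
→ Q = 12300·(580.0 − 95)/(95 − 19.00) = 78490 L/s.

78500 L/s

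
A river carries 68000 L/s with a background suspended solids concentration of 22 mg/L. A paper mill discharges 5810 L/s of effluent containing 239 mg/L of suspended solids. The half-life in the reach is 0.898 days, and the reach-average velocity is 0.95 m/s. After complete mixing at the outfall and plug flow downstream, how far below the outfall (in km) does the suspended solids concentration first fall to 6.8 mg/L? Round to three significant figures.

186 km

Flow-weighted average: C = (68000·22.00 + 5810·239.0) / 73810 = 2885000/73810 = 39.08 mg/L.
Half-life 0.898 d → k = ln 2 / 0.898 = 0.7719 d⁻¹.
Set 39.08·exp(−k·t) = 6.8 → t = ln(39.08/6.8)/k = 195700 s = 54.37 h.
Distance = v·t = 0.95·195700 = 186000 m = 186.0 km.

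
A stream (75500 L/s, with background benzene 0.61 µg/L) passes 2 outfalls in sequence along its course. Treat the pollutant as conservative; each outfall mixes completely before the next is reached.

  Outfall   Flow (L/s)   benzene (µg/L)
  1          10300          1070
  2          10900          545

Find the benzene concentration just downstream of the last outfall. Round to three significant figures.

After outfall 1: Q = 75500 + 10300 = 85800 L/s; C = (75500·0.6100 + 10300·1070)/85800 = 129.0 µg/L.
After outfall 2: Q = 85800 + 10900 = 96700 L/s; C = (85800·129.0 + 10900·545.0)/96700 = 175.9 µg/L.

176 µg/L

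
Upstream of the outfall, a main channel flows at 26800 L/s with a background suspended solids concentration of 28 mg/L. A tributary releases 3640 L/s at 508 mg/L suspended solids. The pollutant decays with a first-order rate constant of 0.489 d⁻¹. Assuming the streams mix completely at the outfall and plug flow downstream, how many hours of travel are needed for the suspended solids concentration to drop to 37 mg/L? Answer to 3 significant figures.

Mixed concentration C = ΣQC/ΣQ = (26800·28.00 + 3640·508.0) / 30440 = 2600000/30440 = 85.40 mg/L.
85.40·exp(−k·t) = 37 → t = ln(85.40/37)/k = 147800 s = 41.05 h.

41.1 h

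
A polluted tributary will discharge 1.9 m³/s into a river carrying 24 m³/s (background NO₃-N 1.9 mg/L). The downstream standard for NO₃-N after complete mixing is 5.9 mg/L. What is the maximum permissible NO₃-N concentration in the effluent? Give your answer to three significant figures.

At the limit, (Qr·Cr + Qe·Cₑ)/(Qr + Qe) = 5.9:
Cₑ = (25.90·5.9 − 24.00·1.900) / 1.900 = 56.43 mg/L.

56.4 mg/L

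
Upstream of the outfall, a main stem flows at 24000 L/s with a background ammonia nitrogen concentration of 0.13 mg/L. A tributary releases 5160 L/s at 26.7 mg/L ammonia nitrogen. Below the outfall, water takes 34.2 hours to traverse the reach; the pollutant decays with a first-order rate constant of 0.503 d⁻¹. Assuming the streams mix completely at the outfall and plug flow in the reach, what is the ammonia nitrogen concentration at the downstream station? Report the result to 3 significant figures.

2.36 mg/L

Mixed concentration C = ΣQC/ΣQ = (24000·0.1300 + 5160·26.70) / 29160 = 140900/29160 = 4.832 mg/L.
After decay, C = 4.832 × e^(−kt) = 4.832 × 0.4883 = 2.359 mg/L.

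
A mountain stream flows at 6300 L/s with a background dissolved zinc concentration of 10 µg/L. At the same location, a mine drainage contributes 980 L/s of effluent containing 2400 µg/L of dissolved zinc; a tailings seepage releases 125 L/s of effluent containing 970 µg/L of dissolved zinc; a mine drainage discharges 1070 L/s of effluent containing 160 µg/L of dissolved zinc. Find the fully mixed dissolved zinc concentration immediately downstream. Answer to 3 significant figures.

319 µg/L

Conservation of mass: C = (6300·10.00 + 980.0·2400 + 125.0·970.0 + 1070·160.0) / 8475 = 2707000/8475 = 319.5 µg/L.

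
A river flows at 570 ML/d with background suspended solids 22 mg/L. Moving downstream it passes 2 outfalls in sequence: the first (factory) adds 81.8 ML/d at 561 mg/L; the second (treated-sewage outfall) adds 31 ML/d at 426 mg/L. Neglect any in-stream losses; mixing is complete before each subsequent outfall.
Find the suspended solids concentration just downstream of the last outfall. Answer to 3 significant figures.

105 mg/L

Outfall 1: combined Q = 651.8 ML/d; C = (570.0·22.00 + 81.80·561.0)/651.8 = 89.64 mg/L.
Outfall 2: combined Q = 682.8 ML/d; C = (651.8·89.64 + 31.00·426.0)/682.8 = 104.9 mg/L.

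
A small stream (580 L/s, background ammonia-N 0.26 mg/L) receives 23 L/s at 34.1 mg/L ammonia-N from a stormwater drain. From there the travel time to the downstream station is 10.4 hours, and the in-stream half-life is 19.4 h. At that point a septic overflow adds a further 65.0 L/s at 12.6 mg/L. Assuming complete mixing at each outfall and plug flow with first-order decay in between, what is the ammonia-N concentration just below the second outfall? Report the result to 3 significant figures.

Conservation of mass: C = (580.0·0.2600 + 23.00·34.10) / 603.0 = 935.1/603.0 = 1.551 mg/L; combined flow 603.0 L/s.
Half-life 19.4 h → k = ln 2 / 19.4 = 0.03573 h⁻¹ = 0.8575 d⁻¹.
Decay over the reach: 1.551·exp(−kt) = 1.551·0.6896 = 1.069 mg/L.
Second outfall: C = (603.0·1.069 + 65.00·12.60)/668.0 = 2.191 mg/L.

2.19 mg/L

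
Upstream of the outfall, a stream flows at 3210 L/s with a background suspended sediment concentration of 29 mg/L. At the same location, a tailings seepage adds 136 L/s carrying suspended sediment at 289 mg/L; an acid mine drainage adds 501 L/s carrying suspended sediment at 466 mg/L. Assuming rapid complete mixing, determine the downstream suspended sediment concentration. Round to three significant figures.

Flow-weighted average: C = (3210·29.00 + 136.0·289.0 + 501.0·466.0) / 3847 = 365900/3847 = 95.10 mg/L.

95.1 mg/L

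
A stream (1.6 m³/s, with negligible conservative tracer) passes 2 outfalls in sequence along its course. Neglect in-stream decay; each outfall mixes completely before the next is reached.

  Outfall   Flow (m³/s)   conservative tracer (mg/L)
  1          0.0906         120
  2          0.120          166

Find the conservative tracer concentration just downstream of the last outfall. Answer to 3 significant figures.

After outfall 1: Q = 1.600 + 0.09060 = 1.691 m³/s; C = (1.600·0 + 0.09060·120.0)/1.691 = 6.431 mg/L.
After outfall 2: Q = 1.691 + 0.1200 = 1.811 m³/s; C = (1.691·6.431 + 0.1200·166.0)/1.811 = 17.01 mg/L.

17.0 mg/L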